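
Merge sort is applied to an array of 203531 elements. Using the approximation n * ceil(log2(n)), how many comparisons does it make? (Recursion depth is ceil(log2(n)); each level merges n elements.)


Merge sort divides the array into halves recursively.
Number of levels = ceil(log2(203531)) = 18
At each level, approximately n = 203531 comparisons are needed for merging.
Total comparisons ~ n * ceil(log2(n)) = 203531 * 18 = 3663558


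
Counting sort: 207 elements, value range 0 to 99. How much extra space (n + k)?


n = 207 (output array)
k = 100 (count array for 100 distinct values)
Extra space = 207 + 100 = 307


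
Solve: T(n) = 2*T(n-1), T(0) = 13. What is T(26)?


Unrolling:
T(26) = 2*T(25) = 2^2*T(24) = ... = 2^26*T(0)
= 2^26 * 13
= 67108864 * 13 = 872415232


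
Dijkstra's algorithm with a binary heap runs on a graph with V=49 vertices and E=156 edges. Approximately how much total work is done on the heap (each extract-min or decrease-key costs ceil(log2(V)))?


Dijkstra with a binary heap: each vertex is extracted once, each edge may relax once.
Each heap operation costs O(log V).
V + E = 49 + 156 = 205
ceil(log2(49)) = 6 (since 2^5 = 32 < 49 <= 64 = 2^6)
Total heap work = (V+E) * ceil(log2(V)) = 205 * 6 = 1230


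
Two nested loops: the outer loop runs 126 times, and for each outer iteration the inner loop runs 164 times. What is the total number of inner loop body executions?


Outer loop: 126 iterations
Inner loop: 164 iterations per outer iteration
Total = 126 * 164 = 20664


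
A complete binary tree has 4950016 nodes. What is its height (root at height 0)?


In a complete binary tree, level k holds nodes 2^k .. 2^(k+1)-1 (1-indexed).
Height = floor(log2(n)) = floor(log2(4950016)) = 22
Check: 2^22 = 4194304 <= 4950016 < 8388608 = 2^23


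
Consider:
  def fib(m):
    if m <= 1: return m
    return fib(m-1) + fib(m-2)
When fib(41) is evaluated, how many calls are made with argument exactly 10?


Let N(m) = number of times fib(m) is called while evaluating fib(41).
N(41) = 1 (the initial call).
N(40) = 1 (only fib(41) calls it).
For 1 <= m <= 39: fib(m) is called by fib(m+1) and fib(m+2), so
  N(m) = N(m+1) + N(m+2).
fib(0) is called only by fib(2), so N(0) = N(2).
Walk down from m=41:
  N(41)=1, N(40)=1, N(39)=2, N(38)=3, N(37)=5, N(36)=8, N(35)=13, N(34)=21, N(33)=34, N(32)=55, N(31)=89, N(30)=144, N(29)=233, N(28)=377, N(27)=610, N(26)=987, N(25)=1597, N(24)=2584, N(23)=4181, N(22)=6765, N(21)=10946, N(20)=17711, N(19)=28657, N(18)=46368, N(17)=75025, N(16)=121393, N(15)=196418, N(14)=317811, N(13)=514229, N(12)=832040, N(11)=1346269, N(10)=2178309
N(10) = 2178309


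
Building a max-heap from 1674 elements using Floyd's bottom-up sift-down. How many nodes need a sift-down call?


In a heap of 1674 elements (0-indexed array):
  Last element index: 1673
  Parent of last element: floor((1673 - 1) / 2) = 836
  Internal nodes: indices 0 to 836
  Count = floor(1674/2) = 837


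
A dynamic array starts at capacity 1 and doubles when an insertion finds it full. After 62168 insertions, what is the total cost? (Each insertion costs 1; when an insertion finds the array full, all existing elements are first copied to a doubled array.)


Insertion cost: 62168 (one per element)
Resizes occur just before inserting elements 2, 3, 5, 9, ...
Elements copied at each resize: 1 + 2 + 4 + 8 + 16 + 32 + 64 + 128 + 256 + 512 + 1024 + 2048 + 4096 + 8192 + 16384 + 32768
Sum of copies = 65535 (geometric series: 2^k - 1)
Total = 62168 + 65535 = 127703


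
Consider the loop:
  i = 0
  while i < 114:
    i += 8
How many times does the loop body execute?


Starting at i = 0, each iteration adds 8.
Iterations until i >= 114:
  Iteration 1: i = 0 -> i = 8
  Iteration 2: i = 8 -> i = 16
  Iteration 3: i = 16 -> i = 24
  Iteration 4: i = 24 -> i = 32
  Iteration 5: i = 32 -> i = 40
  Iteration 6: i = 40 -> i = 48
  Iteration 7: i = 48 -> i = 56
  Iteration 8: i = 56 -> i = 64
  ... continuing ...
Total iterations = ceil(114/8) = 15


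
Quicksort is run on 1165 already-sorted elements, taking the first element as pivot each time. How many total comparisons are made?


Sum of comparisons per partition:
1164 + 1163 + ... + 1 + 0
= 1165 * (1165 - 1) / 2
= 1165 * 1164 / 2
= 678030


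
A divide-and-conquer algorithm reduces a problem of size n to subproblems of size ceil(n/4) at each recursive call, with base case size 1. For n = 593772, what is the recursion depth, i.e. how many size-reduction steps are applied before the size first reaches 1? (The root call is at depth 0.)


Each step divides the size by 4 (rounding up); after k steps the size is ceil(n/4^k), which equals 1 exactly when 4^k >= n.
So the depth is the smallest k with 4^k >= 593772, i.e. ceil(log_4(593772)).
4^9 = 262144 < 593772 <= 1048576 = 4^10
Recursion depth = 10


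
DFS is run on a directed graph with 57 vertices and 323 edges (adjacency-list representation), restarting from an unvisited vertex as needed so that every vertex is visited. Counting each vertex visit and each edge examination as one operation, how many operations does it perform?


A full DFS traversal processes each vertex exactly once (push/pop on stack).
Each directed edge is examined once.
V = 57, E = 323
V + E = 380


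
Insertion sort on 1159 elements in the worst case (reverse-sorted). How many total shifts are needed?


In the worst case (reverse-sorted), each element shifts past all previous:
  Element 1: 1 shifts
  Element 2: 2 shifts
  Element 3: 3 shifts
  Element 4: 4 shifts
  Element 5: 5 shifts
  ...
  Element 1158: 1158 shifts
Total = 1 + 2 + ... + 1158
= 1159*(1159-1)/2 = 671061


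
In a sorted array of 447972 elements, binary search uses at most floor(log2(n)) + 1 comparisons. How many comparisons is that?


Halving sequence: 447972 -> 223986 -> 111993 -> 55996 -> 27998 -> 13999 -> 6999 -> 3499 -> 1749 -> 874 -> 437 -> 218 -> 109 -> 54 -> 27 -> 13 -> 6 -> 3 -> 1
Number of halvings = 18
Max comparisons = 18 + 1 = 19


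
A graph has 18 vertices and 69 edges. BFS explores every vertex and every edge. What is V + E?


A full BFS traversal dequeues each vertex once and examines each edge once.
Vertex visits: 18
Edge visits: 69
V + E = 18 + 69 = 87


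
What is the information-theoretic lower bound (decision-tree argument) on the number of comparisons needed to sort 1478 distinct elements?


A binary decision tree of height h has at most 2^h leaves and needs at least n! of them, so h >= ceil(log2(n!)).
1478! is far too large to multiply out, so use Stirling's series:
  ln(n!) ~ n ln n - n + (1/2) ln(2 pi n) + 1/(12n)  (error below 1/(360 n^3), negligible here)
  ln(1478) = 7.2984451
  n ln n = 1478 * 7.2984451 = 10787.1019
  (1/2) ln(2 pi * 1478) = (1/2) ln(9286.5479) = 4.5682
  1/(12*1478) = 0.0001
  ln(1478!) ~ 10787.1019 - 1478 + 4.5682 + 0.0001 = 9313.6702
Convert to base 2: log2(1478!) = 9313.6702 / ln 2 = 9313.6702 / 0.69314718 = 13436.7858
ceil(13436.7858) = 13437


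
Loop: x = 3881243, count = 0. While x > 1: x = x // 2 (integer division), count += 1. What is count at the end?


The variable x halves each step:
x = 3881243 -> 1940621 -> 970310 -> 485155 -> 242577 -> 121288 -> 60644 -> 30322 -> 15161 -> 7580 -> 3790 -> 1895 -> 947 -> 473 -> 236 -> 118 -> 59 -> 29 -> 14 -> 7 -> 3 -> 1
Number of halvings = floor(log2(3881243)) = 21


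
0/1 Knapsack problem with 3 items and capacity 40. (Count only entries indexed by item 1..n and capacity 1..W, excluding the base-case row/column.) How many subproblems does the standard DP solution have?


The DP table is indexed by (item, capacity).
Rows: 3 items
Columns: 40 capacity values (1 to W)
Total subproblems = 3 * 40 = 120


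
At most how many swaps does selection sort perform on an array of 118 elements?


Each of the 117 passes places one element in its final position.
Pass 1: swap minimum into position 0
Pass 2: swap minimum of remaining into position 1
...
Pass 117: last two elements, one swap
Maximum swaps = 118 - 1 = 117


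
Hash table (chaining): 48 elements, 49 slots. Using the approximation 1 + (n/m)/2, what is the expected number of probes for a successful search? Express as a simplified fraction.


Computing expected probes:
alpha = 48/49
= 1 + alpha/2
= 1 + 48/(2*49)
= (2*49 + 48) / (2*49)
= 146/98 = 73/49


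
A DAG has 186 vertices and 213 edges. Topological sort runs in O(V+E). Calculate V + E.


V = 186 (vertex processing)
E = 213 (edge processing)
V + E = 186 + 213 = 399


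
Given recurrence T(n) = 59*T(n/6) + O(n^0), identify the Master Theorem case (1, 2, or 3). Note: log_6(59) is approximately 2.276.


Master Theorem parameters: a=59, b=6, c=0
log_b(a) = 2.276
Compare b^c with a: 6^0 = 1 < 59, so c < log_b(a).
Comparing c=0 vs log_b(a)=2.276:
0 < 2.276 => Case 1
Result: T(n) = O(n^(log_6 59)) ~ O(n^2.276)
Master Theorem case = 1


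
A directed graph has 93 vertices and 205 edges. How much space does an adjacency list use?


Adjacency list: one list head per vertex + one entry per edge
Vertex heads: 93
Edge entries: 205
Total = 93 + 205 = 298


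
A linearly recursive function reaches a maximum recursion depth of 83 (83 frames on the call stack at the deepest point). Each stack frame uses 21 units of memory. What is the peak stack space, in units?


Maximum recursion depth = 83 frames
Memory per frame = 21 units
Total stack space = depth * frame_size
= 83 * 21 = 1743


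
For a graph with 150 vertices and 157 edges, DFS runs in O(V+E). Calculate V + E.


A full DFS traversal visits each vertex once and examines each edge once.
V = 150
E = 157
Sum = 150 + 157 = 307


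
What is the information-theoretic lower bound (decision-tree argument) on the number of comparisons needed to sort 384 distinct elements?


A binary decision tree of height h has at most 2^h leaves and needs at least n! of them, so h >= ceil(log2(n!)).
384! is far too large to multiply out, so use Stirling's series:
  ln(n!) ~ n ln n - n + (1/2) ln(2 pi n) + 1/(12n)  (error below 1/(360 n^3), negligible here)
  ln(384) = 5.9506426
  n ln n = 384 * 5.9506426 = 2285.0468
  (1/2) ln(2 pi * 384) = (1/2) ln(2412.7432) = 3.8943
  1/(12*384) = 0.0002
  ln(384!) ~ 2285.0468 - 384 + 3.8943 + 0.0002 = 1904.9413
Convert to base 2: log2(384!) = 1904.9413 / ln 2 = 1904.9413 / 0.69314718 = 2748.2494
ceil(2748.2494) = 2749


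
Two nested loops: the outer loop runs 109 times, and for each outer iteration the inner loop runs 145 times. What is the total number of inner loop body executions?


Outer loop: 109 iterations
Inner loop: 145 iterations per outer iteration
Total = 109 * 145 = 15805


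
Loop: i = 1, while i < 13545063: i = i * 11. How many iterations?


i multiplies by 11 each step:
i = 1 -> 11 -> 121 -> 1331 -> 14641 -> 161051 -> 1771561 -> 19487171 (stop)
Iterations = ceil(log_11(13545063)) = 7


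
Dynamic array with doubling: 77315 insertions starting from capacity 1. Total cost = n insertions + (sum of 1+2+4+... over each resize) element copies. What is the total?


n = 77315
Insertion costs: 77315
Resizes copy 1, 2, 4, ... up to the largest power of 2 that is <= n-1 = 77314, i.e. 65536.
Copy costs = 1 + 2 + 4 + 8 + 16 + 32 + 64 + 128 + 256 + 512 + 1024 + 2048 + 4096 + 8192 + 16384 + 32768 + 65536 = 131071
Total = 77315 + 131071 = 208386


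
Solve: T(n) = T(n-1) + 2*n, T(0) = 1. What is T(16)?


Expanding the recurrence:
T(16) = T(15) + 2*16
       = T(14) + 2*15 + 2*16
       ...
       = T(0) + 2*(1 + 2 + ... + 16)
       = 1 + 2 * 16*17/2
       = 1 + 2 * 136
       = 1 + 272 = 273


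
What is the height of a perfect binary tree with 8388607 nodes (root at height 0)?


A perfect binary tree with 8388607 nodes:
  8388607 = 2^23 - 1
  Levels: 0, 1, ..., 22
  Height = 22


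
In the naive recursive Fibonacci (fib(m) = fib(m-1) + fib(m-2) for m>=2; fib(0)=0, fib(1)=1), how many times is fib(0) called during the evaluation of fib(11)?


Let N(m) = number of times fib(m) is called while evaluating fib(11).
N(11) = 1 (the initial call).
N(10) = 1 (only fib(11) calls it).
For 1 <= m <= 9: fib(m) is called by fib(m+1) and fib(m+2), so
  N(m) = N(m+1) + N(m+2).
fib(0) is called only by fib(2), so N(0) = N(2).
Walk down from m=11:
  N(11)=1, N(10)=1, N(9)=2, N(8)=3, N(7)=5, N(6)=8, N(5)=13, N(4)=21, N(3)=34, N(2)=55, N(1)=89, N(0)=N(2)=55
N(0) = 55


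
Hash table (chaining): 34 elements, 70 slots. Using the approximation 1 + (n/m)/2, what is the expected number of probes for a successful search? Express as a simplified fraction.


Computing expected probes:
alpha = 34/70
= 1 + alpha/2
= 1 + 34/(2*70)
= (2*70 + 34) / (2*70)
= 174/140 = 87/70


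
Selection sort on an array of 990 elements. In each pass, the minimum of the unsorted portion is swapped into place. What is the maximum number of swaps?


Selection sort performs one swap per pass:
  Pass 1: find min in positions 0 to 989, swap with position 0
  Pass 2: find min in positions 1 to 989, swap with position 1
  Pass 3: find min in positions 2 to 989, swap with position 2
  Pass 4: find min in positions 3 to 989, swap with position 3
  Pass 5: find min in positions 4 to 989, swap with position 4
  ... (984 more passes)
Total passes (and swaps) = n - 1 = 990 - 1 = 989


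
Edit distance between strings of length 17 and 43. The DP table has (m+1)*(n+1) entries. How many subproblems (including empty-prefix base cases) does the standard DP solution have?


The table includes base cases (empty prefixes).
Rows: (m+1) = 18
Columns: (n+1) = 44
Total = 18 * 44 = 792


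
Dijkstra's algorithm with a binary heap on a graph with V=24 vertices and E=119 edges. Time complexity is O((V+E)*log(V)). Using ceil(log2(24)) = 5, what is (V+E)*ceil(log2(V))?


Dijkstra with a binary heap: each vertex is extracted once, each edge may relax once.
Each heap operation costs O(log V).
V + E = 24 + 119 = 143
ceil(log2(24)) = 5 (since 2^4 = 16 < 24 <= 32 = 2^5)
Total heap work = (V+E) * ceil(log2(V)) = 143 * 5 = 715


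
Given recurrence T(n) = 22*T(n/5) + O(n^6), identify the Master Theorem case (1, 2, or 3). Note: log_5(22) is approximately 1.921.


Master Theorem parameters: a=22, b=5, c=6
log_b(a) = 1.921
Compare b^c with a: 5^6 = 15625 > 22, so c > log_b(a).
Comparing c=6 vs log_b(a)=1.921:
6 > 1.921 => Case 3
Result: T(n) = O(n^6)
Master Theorem case = 3


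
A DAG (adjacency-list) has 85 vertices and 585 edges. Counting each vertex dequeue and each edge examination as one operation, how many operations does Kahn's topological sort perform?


V = 85 (vertex processing)
E = 585 (edge processing)
V + E = 85 + 585 = 670


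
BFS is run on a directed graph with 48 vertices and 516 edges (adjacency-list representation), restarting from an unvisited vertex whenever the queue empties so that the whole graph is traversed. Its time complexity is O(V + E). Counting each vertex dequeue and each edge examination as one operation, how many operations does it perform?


A full BFS traversal dequeues each vertex exactly once and examines each directed edge exactly once.
V = 48 (vertex processing cost)
E = 516 (edge examination cost)
Total operations proportional to V + E = 48 + 516 = 564


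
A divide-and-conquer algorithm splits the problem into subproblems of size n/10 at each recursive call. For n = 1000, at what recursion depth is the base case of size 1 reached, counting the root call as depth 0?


At each depth, the problem size is divided by 10:
  Depth 0: problem size = 1000
  Depth 1: problem size = 100
  Depth 2: problem size = 10
  Depth 3: problem size = 1 (base case)
The base case is reached at depth log_10(1000) = 3 (the tree has 4 levels counting depth 0, but the depth asked for is 3).
Recursion depth = 3


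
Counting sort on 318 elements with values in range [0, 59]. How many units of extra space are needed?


Output array size: 318 (to store sorted result)
Count array size: 60 (one slot per possible value, range 0 to 59)
Total extra space = 318 + 60 = 378


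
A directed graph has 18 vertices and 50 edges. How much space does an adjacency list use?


Adjacency list: one list head per vertex + one entry per edge
Vertex heads: 18
Edge entries: 50
Total = 18 + 50 = 68


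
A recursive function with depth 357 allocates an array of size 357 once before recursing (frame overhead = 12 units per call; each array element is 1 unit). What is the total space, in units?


Array allocation: 357 units (allocated once)
Stack frames: 357 deep * 12 per frame = 4284 units
Total = 357 + 4284 = 4641


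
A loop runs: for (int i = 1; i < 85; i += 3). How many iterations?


Loop starts at i = 1, increments by 3, stops when i >= 85.
Number of iterations = ceil((85 - 1) / 3)
= ceil(84 / 3)
= 28


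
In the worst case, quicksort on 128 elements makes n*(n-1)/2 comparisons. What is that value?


Sum of comparisons per partition:
127 + 126 + ... + 1 + 0
= 128 * (128 - 1) / 2
= 128 * 127 / 2
= 8128


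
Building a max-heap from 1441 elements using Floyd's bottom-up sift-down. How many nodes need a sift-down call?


In a heap of 1441 elements (0-indexed array):
  Last element index: 1440
  Parent of last element: floor((1440 - 1) / 2) = 719
  Internal nodes: indices 0 to 719
  Count = floor(1441/2) = 720


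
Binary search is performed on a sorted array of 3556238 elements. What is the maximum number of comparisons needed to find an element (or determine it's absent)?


Binary search halves the search space each comparison:
  Step 1: search space = 3556238 -> 1778119
  Step 2: search space = 1778119 -> 889059
  Step 3: search space = 889059 -> 444529
  Step 4: search space = 444529 -> 222264
  Step 5: search space = 222264 -> 111132
  Step 6: search space = 111132 -> 55566
  Step 7: search space = 55566 -> 27783
  Step 8: search space = 27783 -> 13891
  Step 9: search space = 13891 -> 6945
  Step 10: search space = 6945 -> 3472
  Step 11: search space = 3472 -> 1736
  Step 12: search space = 1736 -> 868
  Step 13: search space = 868 -> 434
  Step 14: search space = 434 -> 217
  Step 15: search space = 217 -> 108
  Step 16: search space = 108 -> 54
  Step 17: search space = 54 -> 27
  Step 18: search space = 27 -> 13
  Step 19: search space = 13 -> 6
  Step 20: search space = 6 -> 3
  Step 21: search space = 3 -> 1
  Step 22: search space = 1 (final check)
Maximum comparisons = floor(log2(3556238)) + 1 = 21 + 1 = 22


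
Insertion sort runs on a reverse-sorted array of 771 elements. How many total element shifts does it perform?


Sum of shifts = 1 + 2 + 3 + ... + 770
= 771 * 770 / 2
= 593670 / 2
= 296835


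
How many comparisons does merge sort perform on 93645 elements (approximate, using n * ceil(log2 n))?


Recursion depth: ceil(log2(93645)) = 17
Each recursion level merges n = 93645 elements
Total = 93645 * 17 = 1591965


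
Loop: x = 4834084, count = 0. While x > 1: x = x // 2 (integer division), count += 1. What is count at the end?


The variable x halves each step:
x = 4834084 -> 2417042 -> 1208521 -> 604260 -> 302130 -> 151065 -> 75532 -> 37766 -> 18883 -> 9441 -> 4720 -> 2360 -> 1180 -> 590 -> 295 -> 147 -> 73 -> 36 -> 18 -> 9 -> 4 -> 2 -> 1
Number of halvings = floor(log2(4834084)) = 22


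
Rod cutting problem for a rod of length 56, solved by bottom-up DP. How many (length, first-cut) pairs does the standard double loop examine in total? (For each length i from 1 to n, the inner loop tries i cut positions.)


For each subproblem length i = 1..56, the inner loop considers i possible first cuts.
Total = 1 + 2 + ... + 56
= 56*(56+1)/2
= 56*57/2 = 1596


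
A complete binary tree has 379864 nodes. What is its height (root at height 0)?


In a complete binary tree, level k holds nodes 2^k .. 2^(k+1)-1 (1-indexed).
Height = floor(log2(n)) = floor(log2(379864)) = 18
Check: 2^18 = 262144 <= 379864 < 524288 = 2^19


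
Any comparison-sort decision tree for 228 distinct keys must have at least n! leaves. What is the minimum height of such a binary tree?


A binary decision tree of height h has at most 2^h leaves and needs at least n! of them, so h >= ceil(log2(n!)).
228! is far too large to multiply out, so use Stirling's series:
  ln(n!) ~ n ln n - n + (1/2) ln(2 pi n) + 1/(12n)  (error below 1/(360 n^3), negligible here)
  ln(228) = 5.4293456
  n ln n = 228 * 5.4293456 = 1237.8908
  (1/2) ln(2 pi * 228) = (1/2) ln(1432.5663) = 3.6336
  1/(12*228) = 0.0004
  ln(228!) ~ 1237.8908 - 228 + 3.6336 + 0.0004 = 1013.5248
Convert to base 2: log2(228!) = 1013.5248 / ln 2 = 1013.5248 / 0.69314718 = 1462.2072
ceil(1462.2072) = 1463


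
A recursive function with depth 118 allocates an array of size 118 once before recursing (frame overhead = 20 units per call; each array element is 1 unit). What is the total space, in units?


Array allocation: 118 units (allocated once)
Stack frames: 118 deep * 20 per frame = 2360 units
Total = 118 + 2360 = 2478


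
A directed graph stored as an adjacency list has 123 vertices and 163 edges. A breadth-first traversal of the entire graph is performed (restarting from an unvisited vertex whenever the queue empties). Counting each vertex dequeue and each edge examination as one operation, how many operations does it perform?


A full BFS traversal dequeues each vertex once and examines each edge once.
Vertex visits: 123
Edge visits: 163
V + E = 123 + 163 = 286


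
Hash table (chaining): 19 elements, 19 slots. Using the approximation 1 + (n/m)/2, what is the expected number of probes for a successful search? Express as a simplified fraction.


Computing expected probes:
alpha = 19/19
= 1 + alpha/2
= 1 + 19/(2*19)
= (2*19 + 19) / (2*19)
= 57/38 = 3/2


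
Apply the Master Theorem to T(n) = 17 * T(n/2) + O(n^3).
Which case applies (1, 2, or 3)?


The Master Theorem: T(n) = a*T(n/b) + O(n^c)
  a = 17, b = 2, c = 3
log_b(a) = log_2(17) ~ 4.087
Compare b^c with a: 2^3 = 8 < 17, so c < log_b(a).
Since c < log_b(a), Case 1 applies.
T(n) = O(n^(log_2 17)) ~ O(n^4.087)
Master Theorem case = 1


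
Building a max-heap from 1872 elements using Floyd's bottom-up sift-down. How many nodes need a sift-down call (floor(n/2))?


In a heap of 1872 elements (0-indexed array):
  Last element index: 1871
  Parent of last element: floor((1871 - 1) / 2) = 935
  Internal nodes: indices 0 to 935
  Count = floor(1872/2) = 936


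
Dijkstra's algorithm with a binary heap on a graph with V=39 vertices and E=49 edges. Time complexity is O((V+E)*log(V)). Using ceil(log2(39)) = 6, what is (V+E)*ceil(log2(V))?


Dijkstra with a binary heap: each vertex is extracted once, each edge may relax once.
Each heap operation costs O(log V).
V + E = 39 + 49 = 88
ceil(log2(39)) = 6 (since 2^5 = 32 < 39 <= 64 = 2^6)
Total heap work = (V+E) * ceil(log2(V)) = 88 * 6 = 528


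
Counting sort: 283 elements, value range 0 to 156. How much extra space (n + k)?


n = 283 (output array)
k = 157 (count array for 157 distinct values)
Extra space = 283 + 157 = 440


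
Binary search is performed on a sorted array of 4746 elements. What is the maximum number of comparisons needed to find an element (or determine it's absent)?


Binary search halves the search space each comparison:
  Step 1: search space = 4746 -> 2373
  Step 2: search space = 2373 -> 1186
  Step 3: search space = 1186 -> 593
  Step 4: search space = 593 -> 296
  Step 5: search space = 296 -> 148
  Step 6: search space = 148 -> 74
  Step 7: search space = 74 -> 37
  Step 8: search space = 37 -> 18
  Step 9: search space = 18 -> 9
  Step 10: search space = 9 -> 4
  Step 11: search space = 4 -> 2
  Step 12: search space = 2 -> 1
  Step 13: search space = 1 (final check)
Maximum comparisons = floor(log2(4746)) + 1 = 12 + 1 = 13


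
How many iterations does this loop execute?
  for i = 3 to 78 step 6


The loop variable i takes values starting at 3 and increments by 6 each iteration.
Sequence: i = 3, 9, 15, 21, 27, 33, 39, 45, 51, ...
The upper bound 78 is inclusive, so the count is floor((last - first) / step) + 1:
floor((78 - 3) / 6) + 1 = floor(75/6) + 1 = 12 + 1 = 13


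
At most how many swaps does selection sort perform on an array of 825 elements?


Each of the 824 passes places one element in its final position.
Pass 1: swap minimum into position 0
Pass 2: swap minimum of remaining into position 1
...
Pass 824: last two elements, one swap
Maximum swaps = 825 - 1 = 824


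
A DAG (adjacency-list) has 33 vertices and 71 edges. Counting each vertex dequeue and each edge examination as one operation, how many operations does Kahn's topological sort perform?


V = 33 (vertex processing)
E = 71 (edge processing)
V + E = 33 + 71 = 104


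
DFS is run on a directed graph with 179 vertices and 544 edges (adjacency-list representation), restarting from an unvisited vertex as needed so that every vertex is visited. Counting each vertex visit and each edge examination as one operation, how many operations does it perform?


A full DFS traversal processes each vertex exactly once (push/pop on stack).
Each directed edge is examined once.
V = 179, E = 544
V + E = 723


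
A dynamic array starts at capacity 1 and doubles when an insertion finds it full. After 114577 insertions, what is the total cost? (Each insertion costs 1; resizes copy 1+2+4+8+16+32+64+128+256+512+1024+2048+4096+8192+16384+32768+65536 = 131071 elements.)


Insertion cost: 114577 (one per element)
Resizes occur just before inserting elements 2, 3, 5, 9, ...
Elements copied at each resize: 1 + 2 + 4 + 8 + 16 + 32 + 64 + 128 + 256 + 512 + 1024 + 2048 + 4096 + 8192 + 16384 + 32768 + 65536
Sum of copies = 131071 (geometric series: 2^k - 1)
Total = 114577 + 131071 = 245648


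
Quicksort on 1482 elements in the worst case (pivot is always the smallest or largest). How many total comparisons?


In the worst case, each partition step picks the worst pivot:
  Partition 1: 1481 comparisons (n-1 elements to compare)
  Partition 2: 1480 comparisons
  Partition 3: 1479 comparisons
  Partition 4: 1478 comparisons
  Partition 5: 1477 comparisons
  ...
  Last partition: 0 comparisons
Total = (n-1) + (n-2) + ... + 1 + 0 = n*(n-1)/2
= 1482*1481/2 = 1097421


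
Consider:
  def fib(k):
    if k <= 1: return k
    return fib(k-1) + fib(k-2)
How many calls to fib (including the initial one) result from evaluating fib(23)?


Let C(m) = total calls to evaluate fib(m). Then C(0)=C(1)=1, and
C(m) = 1 + C(m-1) + C(m-2) for m >= 2.
Build the table (each entry = 1 + previous two):
  C(0) = 1
  C(1) = 1
  C(2) = 1 + 1 + 1 = 3
  C(3) = 1 + 3 + 1 = 5
  C(4) = 1 + 5 + 3 = 9
  C(5) = 1 + 9 + 5 = 15
  C(6) = 1 + 15 + 9 = 25
  C(7) = 1 + 25 + 15 = 41
  C(8) = 1 + 41 + 25 = 67
  C(9) = 1 + 67 + 41 = 109
  C(10) = 1 + 109 + 67 = 177
  C(11) = 1 + 177 + 109 = 287
  C(12) = 1 + 287 + 177 = 465
  C(13) = 1 + 465 + 287 = 753
  C(14) = 1 + 753 + 465 = 1219
  C(15) = 1 + 1219 + 753 = 1973
  C(16) = 1 + 1973 + 1219 = 3193
  C(17) = 1 + 3193 + 1973 = 5167
  C(18) = 1 + 5167 + 3193 = 8361
  C(19) = 1 + 8361 + 5167 = 13529
  C(20) = 1 + 13529 + 8361 = 21891
  C(21) = 1 + 21891 + 13529 = 35421
  C(22) = 1 + 35421 + 21891 = 57313
  C(23) = 1 + 57313 + 35421 = 92735
Total calls for fib(23) = 92735


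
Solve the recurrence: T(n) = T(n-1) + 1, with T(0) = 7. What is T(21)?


Unrolling the recurrence:
T(21) = T(20) + 1
       = T(19) + 1 + 1
       = T(18) + 1*3
       ...
       = T(0) + 1*21
       = 7 + 21 = 28


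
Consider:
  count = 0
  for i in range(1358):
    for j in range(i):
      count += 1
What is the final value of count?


For each i, the inner loop runs i times:
  i=0: inner runs 0 times
  i=1: inner runs 1 time
  i=2: inner runs 2 times
  i=3: inner runs 3 times
  i=4: inner runs 4 times
  i=5: inner runs 5 times
  i=6: inner runs 6 times
  i=7: inner runs 7 times
  ...
Total = 0 + 1 + 2 + ... + 1357 = 1358*(1358-1)/2 = 921403


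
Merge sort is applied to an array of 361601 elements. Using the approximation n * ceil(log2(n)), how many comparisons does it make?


Merge sort divides the array into halves recursively.
Number of levels = ceil(log2(361601)) = 19
At each level, approximately n = 361601 comparisons are needed for merging.
Total comparisons ~ n * ceil(log2(n)) = 361601 * 19 = 6870419


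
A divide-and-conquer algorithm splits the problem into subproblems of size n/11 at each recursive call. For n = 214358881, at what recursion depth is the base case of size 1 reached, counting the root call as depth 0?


At each depth, the problem size is divided by 11:
  Depth 0: problem size = 214358881
  Depth 1: problem size = 19487171
  Depth 2: problem size = 1771561
  Depth 3: problem size = 161051
  Depth 4: problem size = 14641
  Depth 5: problem size = 1331
  Depth 6: problem size = 121
  Depth 7: problem size = 11
  Depth 8: problem size = 1 (base case)
The base case is reached at depth log_11(214358881) = 8 (the tree has 9 levels counting depth 0, but the depth asked for is 8).
Recursion depth = 8


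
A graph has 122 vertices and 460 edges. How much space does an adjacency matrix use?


Adjacency matrix: V x V grid of entries
Space = V^2 = 122^2 = 122 * 122 = 14884


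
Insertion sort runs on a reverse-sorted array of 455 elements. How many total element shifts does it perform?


Sum of shifts = 1 + 2 + 3 + ... + 454
= 455 * 454 / 2
= 206570 / 2
= 103285


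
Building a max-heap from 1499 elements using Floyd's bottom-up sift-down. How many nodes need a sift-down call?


In a heap of 1499 elements (0-indexed array):
  Last element index: 1498
  Parent of last element: floor((1498 - 1) / 2) = 748
  Internal nodes: indices 0 to 748
  Count = floor(1499/2) = 749


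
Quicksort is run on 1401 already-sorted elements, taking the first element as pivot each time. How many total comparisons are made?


Sum of comparisons per partition:
1400 + 1399 + ... + 1 + 0
= 1401 * (1401 - 1) / 2
= 1401 * 1400 / 2
= 980700


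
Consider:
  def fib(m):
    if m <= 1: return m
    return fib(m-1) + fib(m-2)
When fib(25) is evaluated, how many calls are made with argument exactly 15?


Let N(m) = number of times fib(m) is called while evaluating fib(25).
N(25) = 1 (the initial call).
N(24) = 1 (only fib(25) calls it).
For 1 <= m <= 23: fib(m) is called by fib(m+1) and fib(m+2), so
  N(m) = N(m+1) + N(m+2).
fib(0) is called only by fib(2), so N(0) = N(2).
Walk down from m=25:
  N(25)=1, N(24)=1, N(23)=2, N(22)=3, N(21)=5, N(20)=8, N(19)=13, N(18)=21, N(17)=34, N(16)=55, N(15)=89
N(15) = 89


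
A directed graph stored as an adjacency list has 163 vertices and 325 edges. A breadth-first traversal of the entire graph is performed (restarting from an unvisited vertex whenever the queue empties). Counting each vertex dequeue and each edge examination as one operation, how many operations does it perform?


A full BFS traversal dequeues each vertex once and examines each edge once.
Vertex visits: 163
Edge visits: 325
V + E = 163 + 325 = 488


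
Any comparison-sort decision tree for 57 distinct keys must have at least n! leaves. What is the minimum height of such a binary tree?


A binary decision tree of height h has at most 2^h leaves and needs at least n! of them, so h >= ceil(log2(n!)).
57! is far too large to multiply out, so use Stirling's series:
  ln(n!) ~ n ln n - n + (1/2) ln(2 pi n) + 1/(12n)  (error below 1/(360 n^3), negligible here)
  ln(57) = 4.0430513
  n ln n = 57 * 4.0430513 = 230.4539
  (1/2) ln(2 pi * 57) = (1/2) ln(358.1416) = 2.9405
  1/(12*57) = 0.0015
  ln(57!) ~ 230.4539 - 57 + 2.9405 + 0.0015 = 176.3959
Convert to base 2: log2(57!) = 176.3959 / ln 2 = 176.3959 / 0.69314718 = 254.4855
ceil(254.4855) = 255


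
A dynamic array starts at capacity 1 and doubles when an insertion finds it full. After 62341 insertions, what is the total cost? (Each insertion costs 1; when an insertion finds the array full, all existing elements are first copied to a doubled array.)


Insertion cost: 62341 (one per element)
Resizes occur just before inserting elements 2, 3, 5, 9, ...
Elements copied at each resize: 1 + 2 + 4 + 8 + 16 + 32 + 64 + 128 + 256 + 512 + 1024 + 2048 + 4096 + 8192 + 16384 + 32768
Sum of copies = 65535 (geometric series: 2^k - 1)
Total = 62341 + 65535 = 127876


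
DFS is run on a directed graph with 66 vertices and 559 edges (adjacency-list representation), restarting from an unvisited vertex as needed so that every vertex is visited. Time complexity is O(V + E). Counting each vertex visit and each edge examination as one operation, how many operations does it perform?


A full DFS traversal processes each vertex exactly once (push/pop on stack).
Each directed edge is examined once.
V = 66, E = 559
V + E = 625


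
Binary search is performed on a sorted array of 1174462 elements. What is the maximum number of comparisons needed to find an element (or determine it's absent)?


Binary search halves the search space each comparison:
  Step 1: search space = 1174462 -> 587231
  Step 2: search space = 587231 -> 293615
  Step 3: search space = 293615 -> 146807
  Step 4: search space = 146807 -> 73403
  Step 5: search space = 73403 -> 36701
  Step 6: search space = 36701 -> 18350
  Step 7: search space = 18350 -> 9175
  Step 8: search space = 9175 -> 4587
  Step 9: search space = 4587 -> 2293
  Step 10: search space = 2293 -> 1146
  Step 11: search space = 1146 -> 573
  Step 12: search space = 573 -> 286
  Step 13: search space = 286 -> 143
  Step 14: search space = 143 -> 71
  Step 15: search space = 71 -> 35
  Step 16: search space = 35 -> 17
  Step 17: search space = 17 -> 8
  Step 18: search space = 8 -> 4
  Step 19: search space = 4 -> 2
  Step 20: search space = 2 -> 1
  Step 21: search space = 1 (final check)
Maximum comparisons = floor(log2(1174462)) + 1 = 20 + 1 = 21


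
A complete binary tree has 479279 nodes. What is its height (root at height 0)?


In a complete binary tree, level k holds nodes 2^k .. 2^(k+1)-1 (1-indexed).
Height = floor(log2(n)) = floor(log2(479279)) = 18
Check: 2^18 = 262144 <= 479279 < 524288 = 2^19


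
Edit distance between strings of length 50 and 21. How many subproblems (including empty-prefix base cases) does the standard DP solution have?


The table includes base cases (empty prefixes).
Rows: (m+1) = 51
Columns: (n+1) = 22
Total = 51 * 22 = 1122


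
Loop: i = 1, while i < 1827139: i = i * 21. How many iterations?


i multiplies by 21 each step:
i = 1 -> 21 -> 441 -> 9261 -> 194481 -> 4084101 (stop)
Iterations = ceil(log_21(1827139)) = 5


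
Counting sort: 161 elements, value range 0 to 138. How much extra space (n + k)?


n = 161 (output array)
k = 139 (count array for 139 distinct values)
Extra space = 161 + 139 = 300


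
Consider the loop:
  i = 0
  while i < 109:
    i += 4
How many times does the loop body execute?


Starting at i = 0, each iteration adds 4.
Iterations until i >= 109:
  Iteration 1: i = 0 -> i = 4
  Iteration 2: i = 4 -> i = 8
  Iteration 3: i = 8 -> i = 12
  Iteration 4: i = 12 -> i = 16
  Iteration 5: i = 16 -> i = 20
  Iteration 6: i = 20 -> i = 24
  Iteration 7: i = 24 -> i = 28
  Iteration 8: i = 28 -> i = 32
  ... continuing ...
Total iterations = ceil(109/4) = 28


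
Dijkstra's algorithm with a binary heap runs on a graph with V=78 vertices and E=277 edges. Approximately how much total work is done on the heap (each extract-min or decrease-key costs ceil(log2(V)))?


Dijkstra with a binary heap: each vertex is extracted once, each edge may relax once.
Each heap operation costs O(log V).
V + E = 78 + 277 = 355
ceil(log2(78)) = 7 (since 2^6 = 64 < 78 <= 128 = 2^7)
Total heap work = (V+E) * ceil(log2(V)) = 355 * 7 = 2485


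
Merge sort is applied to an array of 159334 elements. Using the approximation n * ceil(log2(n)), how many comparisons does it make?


Merge sort divides the array into halves recursively.
Number of levels = ceil(log2(159334)) = 18
At each level, approximately n = 159334 comparisons are needed for merging.
Total comparisons ~ n * ceil(log2(n)) = 159334 * 18 = 2868012


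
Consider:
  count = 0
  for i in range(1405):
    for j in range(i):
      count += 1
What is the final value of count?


For each i, the inner loop runs i times:
  i=0: inner runs 0 times
  i=1: inner runs 1 time
  i=2: inner runs 2 times
  i=3: inner runs 3 times
  i=4: inner runs 4 times
  i=5: inner runs 5 times
  i=6: inner runs 6 times
  i=7: inner runs 7 times
  ...
Total = 0 + 1 + 2 + ... + 1404 = 1405*(1405-1)/2 = 986310


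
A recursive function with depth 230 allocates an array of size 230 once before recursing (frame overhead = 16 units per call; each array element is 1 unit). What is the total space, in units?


Array allocation: 230 units (allocated once)
Stack frames: 230 deep * 16 per frame = 3680 units
Total = 230 + 3680 = 3910


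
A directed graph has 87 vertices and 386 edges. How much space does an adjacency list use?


Adjacency list: one list head per vertex + one entry per edge
Vertex heads: 87
Edge entries: 386
Total = 87 + 386 = 473


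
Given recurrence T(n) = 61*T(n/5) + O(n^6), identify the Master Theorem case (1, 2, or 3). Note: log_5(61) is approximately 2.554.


Master Theorem parameters: a=61, b=5, c=6
log_b(a) = 2.554
Compare b^c with a: 5^6 = 15625 > 61, so c > log_b(a).
Comparing c=6 vs log_b(a)=2.554:
6 > 2.554 => Case 3
Result: T(n) = O(n^6)
Master Theorem case = 3


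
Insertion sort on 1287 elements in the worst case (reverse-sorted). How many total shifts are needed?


In the worst case (reverse-sorted), each element shifts past all previous:
  Element 1: 1 shifts
  Element 2: 2 shifts
  Element 3: 3 shifts
  Element 4: 4 shifts
  Element 5: 5 shifts
  ...
  Element 1286: 1286 shifts
Total = 1 + 2 + ... + 1286
= 1287*(1287-1)/2 = 827541


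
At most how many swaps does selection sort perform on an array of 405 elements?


Each of the 404 passes places one element in its final position.
Pass 1: swap minimum into position 0
Pass 2: swap minimum of remaining into position 1
...
Pass 404: last two elements, one swap
Maximum swaps = 405 - 1 = 404


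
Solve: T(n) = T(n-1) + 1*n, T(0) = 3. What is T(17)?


Expanding the recurrence:
T(17) = T(16) + 1*17
       = T(15) + 1*16 + 1*17
       ...
       = T(0) + 1*(1 + 2 + ... + 17)
       = 3 + 1 * 17*18/2
       = 3 + 1 * 153
       = 3 + 153 = 156


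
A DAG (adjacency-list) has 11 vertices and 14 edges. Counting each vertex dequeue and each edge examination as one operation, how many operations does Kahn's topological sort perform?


V = 11 (vertex processing)
E = 14 (edge processing)
V + E = 11 + 14 = 25


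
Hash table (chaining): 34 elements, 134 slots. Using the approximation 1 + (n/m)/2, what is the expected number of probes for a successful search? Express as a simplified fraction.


Computing expected probes:
alpha = 34/134
= 1 + alpha/2
= 1 + 34/(2*134)
= (2*134 + 34) / (2*134)
= 302/268 = 151/134


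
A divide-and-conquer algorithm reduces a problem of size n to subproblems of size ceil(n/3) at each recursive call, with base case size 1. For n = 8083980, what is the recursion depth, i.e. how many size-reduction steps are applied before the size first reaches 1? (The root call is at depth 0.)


Each step divides the size by 3 (rounding up); after k steps the size is ceil(n/3^k), which equals 1 exactly when 3^k >= n.
So the depth is the smallest k with 3^k >= 8083980, i.e. ceil(log_3(8083980)).
3^14 = 4782969 < 8083980 <= 14348907 = 3^15
Recursion depth = 15


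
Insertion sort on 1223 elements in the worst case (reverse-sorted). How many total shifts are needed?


In the worst case (reverse-sorted), each element shifts past all previous:
  Element 1: 1 shifts
  Element 2: 2 shifts
  Element 3: 3 shifts
  Element 4: 4 shifts
  Element 5: 5 shifts
  ...
  Element 1222: 1222 shifts
Total = 1 + 2 + ... + 1222
= 1223*(1223-1)/2 = 747253


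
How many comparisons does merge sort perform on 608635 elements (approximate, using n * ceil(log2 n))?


Recursion depth: ceil(log2(608635)) = 20
Each recursion level merges n = 608635 elements
Total = 608635 * 20 = 12172700
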